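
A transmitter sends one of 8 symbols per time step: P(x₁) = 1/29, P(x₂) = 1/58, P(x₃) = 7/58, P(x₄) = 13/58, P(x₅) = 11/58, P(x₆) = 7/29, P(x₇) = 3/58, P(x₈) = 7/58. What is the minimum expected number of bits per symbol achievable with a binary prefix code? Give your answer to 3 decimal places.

Repeatedly combine the two least-probable nodes; the expected code length is the sum of the merged weights.
merge 1/58 + 1/29 → 3/58
merge 3/58 + 3/58 → 3/29
merge 3/29 + 7/58 → 13/58
merge 7/58 + 11/58 → 9/29
merge 13/58 + 13/58 → 13/29
merge 7/29 + 9/29 → 16/29
merge 13/29 + 16/29 → 1
L = 3/58 + 3/29 + 13/58 + 9/29 + 13/29 + 16/29 + 1 = 78/29 ≈ 2.690 bits/symbol.

2.690 bits/symbol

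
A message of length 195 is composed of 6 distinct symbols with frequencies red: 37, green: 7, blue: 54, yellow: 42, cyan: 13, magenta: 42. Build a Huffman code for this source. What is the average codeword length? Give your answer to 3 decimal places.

2.395 bits/symbol

Probabilities are the counts divided by 195.
Repeatedly combine the two least-probable nodes; the expected code length is the sum of the merged weights.
merge 7/195 + 1/15 → 4/39
merge 4/39 + 37/195 → 19/65
merge 14/65 + 14/65 → 28/65
merge 18/65 + 19/65 → 37/65
merge 28/65 + 37/65 → 1
L = 4/39 + 19/65 + 28/65 + 37/65 + 1 = 467/195 ≈ 2.395 bits/symbol.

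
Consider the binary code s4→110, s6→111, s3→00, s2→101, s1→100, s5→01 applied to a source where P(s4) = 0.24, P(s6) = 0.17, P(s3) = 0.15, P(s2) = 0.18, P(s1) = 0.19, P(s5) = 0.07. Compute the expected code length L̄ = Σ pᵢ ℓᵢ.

L̄ = Σ pᵢ·ℓᵢ = 0.24·3 + 0.17·3 + 0.15·2 + 0.18·3 + 0.19·3 + 0.07·2 = 2.78 bits/symbol.

2.78 bits/symbol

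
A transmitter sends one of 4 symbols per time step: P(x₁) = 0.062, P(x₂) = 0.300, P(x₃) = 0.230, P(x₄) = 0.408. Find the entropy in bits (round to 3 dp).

H = −Σ pᵢ log₂ pᵢ.
−0.062·log₂(0.062) = 0.2487
−0.300·log₂(0.300) = 0.5211
−0.230·log₂(0.230) = 0.4877
−0.408·log₂(0.408) = 0.5277
Sum ≈ 1.7852 → 1.785 bits.

1.785 bits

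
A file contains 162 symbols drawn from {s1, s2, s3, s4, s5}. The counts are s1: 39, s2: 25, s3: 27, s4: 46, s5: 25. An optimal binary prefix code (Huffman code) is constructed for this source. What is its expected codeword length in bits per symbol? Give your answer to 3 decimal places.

2.309 bits/symbol

Probabilities are the counts divided by 162.
Repeatedly combine the two least-probable nodes; the expected code length is the sum of the merged weights.
merge 25/162 + 25/162 → 25/81
merge 1/6 + 13/54 → 11/27
merge 23/81 + 25/81 → 16/27
merge 11/27 + 16/27 → 1
L = 25/81 + 11/27 + 16/27 + 1 = 187/81 ≈ 2.309 bits/symbol.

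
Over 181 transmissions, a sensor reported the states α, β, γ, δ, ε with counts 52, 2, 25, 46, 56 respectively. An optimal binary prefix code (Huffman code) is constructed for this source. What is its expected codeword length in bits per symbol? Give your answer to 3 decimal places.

Probabilities are the counts divided by 181.
Repeatedly combine the two least-probable nodes; the expected code length is the sum of the merged weights.
merge 2/181 + 25/181 → 27/181
merge 27/181 + 46/181 → 73/181
merge 52/181 + 56/181 → 108/181
merge 73/181 + 108/181 → 1
L = 27/181 + 73/181 + 108/181 + 1 = 389/181 ≈ 2.149 bits/symbol.

2.149 bits/symbol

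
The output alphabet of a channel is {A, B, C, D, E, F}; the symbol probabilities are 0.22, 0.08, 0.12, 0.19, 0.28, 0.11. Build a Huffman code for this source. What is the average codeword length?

2.5 bits/symbol

Repeatedly combine the two least-probable nodes; the expected code length is the sum of the merged weights.
merge 2/25 + 11/100 → 19/100
merge 3/25 + 19/100 → 31/100
merge 19/100 + 11/50 → 41/100
merge 7/25 + 31/100 → 59/100
merge 41/100 + 59/100 → 1
L = 19/100 + 31/100 + 41/100 + 59/100 + 1 = 5/2 = 2.5 bits/symbol.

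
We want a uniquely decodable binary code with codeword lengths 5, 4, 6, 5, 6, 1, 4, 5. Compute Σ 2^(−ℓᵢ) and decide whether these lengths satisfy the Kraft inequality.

With common denominator 2^6 = 64: Σ 2^(−ℓᵢ) = 2/64 + 4/64 + 1/64 + 2/64 + 1/64 + 32/64 + 4/64 + 2/64 = 48/64 = 0.75.
Kraft's inequality requires Σ ≤ 1; here Σ = 0.75 ≤ 1, so such a prefix code exists.

0.75; yes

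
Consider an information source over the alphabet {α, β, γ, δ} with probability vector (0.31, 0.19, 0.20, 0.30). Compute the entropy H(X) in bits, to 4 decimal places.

H = −Σ pᵢ log₂ pᵢ.
−0.31·log₂(0.31) = 0.5238
−0.19·log₂(0.19) = 0.4552
−0.20·log₂(0.20) = 0.4644
−0.30·log₂(0.30) = 0.5211
Sum ≈ 1.9645 → 1.9645 bits.

1.9645 bits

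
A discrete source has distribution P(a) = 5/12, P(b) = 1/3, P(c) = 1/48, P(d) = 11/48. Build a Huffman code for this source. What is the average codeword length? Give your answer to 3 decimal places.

Repeatedly combine the two least-probable nodes; the expected code length is the sum of the merged weights.
merge 1/48 + 11/48 → 1/4
merge 1/4 + 1/3 → 7/12
merge 5/12 + 7/12 → 1
L = 1/4 + 7/12 + 1 = 11/6 ≈ 1.833 bits/symbol.

1.833 bits/symbol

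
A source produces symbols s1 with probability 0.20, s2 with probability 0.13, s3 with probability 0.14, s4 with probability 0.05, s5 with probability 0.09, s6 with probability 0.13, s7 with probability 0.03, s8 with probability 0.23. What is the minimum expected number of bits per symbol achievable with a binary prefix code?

Repeatedly combine the two least-probable nodes; the expected code length is the sum of the merged weights.
merge 3/100 + 1/20 → 2/25
merge 2/25 + 9/100 → 17/100
merge 13/100 + 13/100 → 13/50
merge 7/50 + 17/100 → 31/100
merge 1/5 + 23/100 → 43/100
merge 13/50 + 31/100 → 57/100
merge 43/100 + 57/100 → 1
L = 2/25 + 17/100 + 13/50 + 31/100 + 43/100 + 57/100 + 1 = 141/50 = 2.82 bits/symbol.

2.82 bits/symbol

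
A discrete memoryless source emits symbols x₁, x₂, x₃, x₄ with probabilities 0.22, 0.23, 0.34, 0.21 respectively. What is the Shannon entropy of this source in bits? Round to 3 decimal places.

H = −Σ pᵢ log₂ pᵢ.
−0.22·log₂(0.22) = 0.4806
−0.23·log₂(0.23) = 0.4877
−0.34·log₂(0.34) = 0.5292
−0.21·log₂(0.21) = 0.4728
Sum ≈ 1.9702 → 1.970 bits.

1.970 bits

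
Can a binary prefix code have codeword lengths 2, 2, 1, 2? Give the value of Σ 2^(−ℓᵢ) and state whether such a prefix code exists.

With common denominator 2^2 = 4: Σ 2^(−ℓᵢ) = 1/4 + 1/4 + 2/4 + 1/4 = 5/4 = 1.25.
Kraft's inequality requires Σ ≤ 1; here Σ = 1.25 > 1, so no such prefix code exists.

1.25; no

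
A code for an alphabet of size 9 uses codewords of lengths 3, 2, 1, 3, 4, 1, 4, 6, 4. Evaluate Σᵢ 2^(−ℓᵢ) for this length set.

With common denominator 2^6 = 64: Σ 2^(−ℓᵢ) = 8/64 + 16/64 + 32/64 + 8/64 + 4/64 + 32/64 + 4/64 + 1/64 + 4/64 = 109/64 = 1.703125.

1.703125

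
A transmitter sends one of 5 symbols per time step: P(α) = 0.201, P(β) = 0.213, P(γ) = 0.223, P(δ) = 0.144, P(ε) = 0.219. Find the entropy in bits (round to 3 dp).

H = −Σ pᵢ log₂ pᵢ.
−0.201·log₂(0.201) = 0.4653
−0.213·log₂(0.213) = 0.4752
−0.223·log₂(0.223) = 0.4828
−0.144·log₂(0.144) = 0.4026
−0.219·log₂(0.219) = 0.4798
Sum ≈ 2.3057 → 2.306 bits.

2.306 bits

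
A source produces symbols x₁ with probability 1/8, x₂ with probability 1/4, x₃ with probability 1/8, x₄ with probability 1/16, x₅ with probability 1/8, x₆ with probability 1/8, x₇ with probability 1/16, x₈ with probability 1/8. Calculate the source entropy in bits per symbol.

2.875 bits

Each probability is a power of 1/2, so log₂(1/p) is an integer.
H = Σ p·log₂(1/p) = 1/8·3 + 1/4·2 + 1/8·3 + 1/16·4 + 1/8·3 + 1/8·3 + 1/16·4 + 1/8·3 = 2.875 bits.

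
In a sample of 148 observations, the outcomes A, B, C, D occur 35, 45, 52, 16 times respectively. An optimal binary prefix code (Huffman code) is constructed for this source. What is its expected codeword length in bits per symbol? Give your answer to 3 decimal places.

1.993 bits/symbol

Probabilities are the counts divided by 148.
Repeatedly combine the two least-probable nodes; the expected code length is the sum of the merged weights.
merge 4/37 + 35/148 → 51/148
merge 45/148 + 51/148 → 24/37
merge 13/37 + 24/37 → 1
L = 51/148 + 24/37 + 1 = 295/148 ≈ 1.993 bits/symbol.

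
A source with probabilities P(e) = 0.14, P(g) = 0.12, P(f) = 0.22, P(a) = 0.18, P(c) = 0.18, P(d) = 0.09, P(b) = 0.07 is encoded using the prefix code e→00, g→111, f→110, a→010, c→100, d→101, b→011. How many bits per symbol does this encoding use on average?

2.86 bits/symbol

L̄ = Σ pᵢ·ℓᵢ = 0.14·2 + 0.12·3 + 0.22·3 + 0.18·3 + 0.18·3 + 0.09·3 + 0.07·3 = 2.86 bits/symbol.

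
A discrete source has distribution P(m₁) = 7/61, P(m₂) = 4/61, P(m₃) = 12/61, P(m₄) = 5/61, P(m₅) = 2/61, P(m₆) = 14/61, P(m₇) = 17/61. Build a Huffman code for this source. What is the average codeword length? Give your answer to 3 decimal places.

2.574 bits/symbol

Repeatedly combine the two least-probable nodes; the expected code length is the sum of the merged weights.
merge 2/61 + 4/61 → 6/61
merge 5/61 + 6/61 → 11/61
merge 7/61 + 11/61 → 18/61
merge 12/61 + 14/61 → 26/61
merge 17/61 + 18/61 → 35/61
merge 26/61 + 35/61 → 1
L = 6/61 + 11/61 + 18/61 + 26/61 + 35/61 + 1 = 157/61 ≈ 2.574 bits/symbol.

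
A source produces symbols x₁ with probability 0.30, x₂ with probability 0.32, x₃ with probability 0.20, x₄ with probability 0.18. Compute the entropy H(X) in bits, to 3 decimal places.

H = −Σ pᵢ log₂ pᵢ.
−0.30·log₂(0.30) = 0.5211
−0.32·log₂(0.32) = 0.5260
−0.20·log₂(0.20) = 0.4644
−0.18·log₂(0.18) = 0.4453
Sum ≈ 1.9568 → 1.957 bits.

1.957 bits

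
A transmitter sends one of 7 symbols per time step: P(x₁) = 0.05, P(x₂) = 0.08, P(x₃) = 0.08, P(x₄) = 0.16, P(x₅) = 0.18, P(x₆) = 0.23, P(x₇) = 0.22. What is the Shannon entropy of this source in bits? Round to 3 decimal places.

2.636 bits

H = −Σ pᵢ log₂ pᵢ.
−0.05·log₂(0.05) = 0.2161
−0.08·log₂(0.08) = 0.2915
−0.08·log₂(0.08) = 0.2915
−0.16·log₂(0.16) = 0.4230
−0.18·log₂(0.18) = 0.4453
−0.23·log₂(0.23) = 0.4877
−0.22·log₂(0.22) = 0.4806
Sum ≈ 2.6357 → 2.636 bits.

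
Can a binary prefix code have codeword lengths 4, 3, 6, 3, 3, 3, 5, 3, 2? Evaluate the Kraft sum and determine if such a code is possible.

With common denominator 2^6 = 64: Σ 2^(−ℓᵢ) = 4/64 + 8/64 + 1/64 + 8/64 + 8/64 + 8/64 + 2/64 + 8/64 + 16/64 = 63/64 = 0.984375.
Kraft's inequality requires Σ ≤ 1; here Σ = 0.984375 ≤ 1, so such a prefix code exists.

0.984375; yes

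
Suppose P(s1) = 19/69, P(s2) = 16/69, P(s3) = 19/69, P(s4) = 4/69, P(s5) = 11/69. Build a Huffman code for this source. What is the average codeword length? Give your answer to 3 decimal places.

Repeatedly combine the two least-probable nodes; the expected code length is the sum of the merged weights.
merge 4/69 + 11/69 → 5/23
merge 5/23 + 16/69 → 31/69
merge 19/69 + 19/69 → 38/69
merge 31/69 + 38/69 → 1
L = 5/23 + 31/69 + 38/69 + 1 = 51/23 ≈ 2.217 bits/symbol.

2.217 bits/symbol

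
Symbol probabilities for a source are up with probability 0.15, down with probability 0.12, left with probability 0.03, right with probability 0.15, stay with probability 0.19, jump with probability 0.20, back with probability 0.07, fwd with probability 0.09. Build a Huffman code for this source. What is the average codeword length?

2.9 bits/symbol

Repeatedly combine the two least-probable nodes; the expected code length is the sum of the merged weights.
merge 3/100 + 7/100 → 1/10
merge 9/100 + 1/10 → 19/100
merge 3/25 + 3/20 → 27/100
merge 3/20 + 19/100 → 17/50
merge 19/100 + 1/5 → 39/100
merge 27/100 + 17/50 → 61/100
merge 39/100 + 61/100 → 1
L = 1/10 + 19/100 + 27/100 + 17/50 + 39/100 + 61/100 + 1 = 29/10 = 2.9 bits/symbol.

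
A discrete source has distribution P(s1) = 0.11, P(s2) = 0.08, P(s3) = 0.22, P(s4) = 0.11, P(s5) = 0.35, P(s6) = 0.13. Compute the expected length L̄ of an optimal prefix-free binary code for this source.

Repeatedly combine the two least-probable nodes; the expected code length is the sum of the merged weights.
merge 2/25 + 11/100 → 19/100
merge 11/100 + 13/100 → 6/25
merge 19/100 + 11/50 → 41/100
merge 6/25 + 7/20 → 59/100
merge 41/100 + 59/100 → 1
L = 19/100 + 6/25 + 41/100 + 59/100 + 1 = 243/100 = 2.43 bits/symbol.

2.43 bits/symbol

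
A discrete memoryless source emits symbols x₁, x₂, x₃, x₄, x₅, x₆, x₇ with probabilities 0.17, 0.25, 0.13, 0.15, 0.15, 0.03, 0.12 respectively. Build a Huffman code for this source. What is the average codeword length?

2.73 bits/symbol

Repeatedly combine the two least-probable nodes; the expected code length is the sum of the merged weights.
merge 3/100 + 3/25 → 3/20
merge 13/100 + 3/20 → 7/25
merge 3/20 + 3/20 → 3/10
merge 17/100 + 1/4 → 21/50
merge 7/25 + 3/10 → 29/50
merge 21/50 + 29/50 → 1
L = 3/20 + 7/25 + 3/10 + 21/50 + 29/50 + 1 = 273/100 = 2.73 bits/symbol.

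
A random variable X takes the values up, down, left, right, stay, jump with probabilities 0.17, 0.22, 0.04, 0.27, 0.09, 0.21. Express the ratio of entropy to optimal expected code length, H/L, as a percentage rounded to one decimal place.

98.6%

Entropy H = −Σ p log₂ p ≈ 2.3964 bits.
Huffman merges: 1/25+9/100→13/100; 13/100+17/100→3/10; 21/100+11/50→43/100; 27/100+3/10→57/100; 43/100+57/100→1. L = 243/100 ≈ 2.4300.
Efficiency = H/L = 2.3964/2.4300 = 98.6%.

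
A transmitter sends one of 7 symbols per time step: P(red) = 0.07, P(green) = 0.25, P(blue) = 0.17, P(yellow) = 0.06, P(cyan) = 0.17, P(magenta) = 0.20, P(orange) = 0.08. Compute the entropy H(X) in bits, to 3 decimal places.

2.637 bits

H = −Σ pᵢ log₂ pᵢ.
−0.07·log₂(0.07) = 0.2686
−0.25·log₂(0.25) = 0.5000
−0.17·log₂(0.17) = 0.4346
−0.06·log₂(0.06) = 0.2435
−0.17·log₂(0.17) = 0.4346
−0.20·log₂(0.20) = 0.4644
−0.08·log₂(0.08) = 0.2915
Sum ≈ 2.6372 → 2.637 bits.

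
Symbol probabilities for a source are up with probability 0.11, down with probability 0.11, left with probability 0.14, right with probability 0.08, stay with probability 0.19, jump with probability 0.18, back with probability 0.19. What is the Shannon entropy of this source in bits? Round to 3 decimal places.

H = −Σ pᵢ log₂ pᵢ.
−0.11·log₂(0.11) = 0.3503
−0.11·log₂(0.11) = 0.3503
−0.14·log₂(0.14) = 0.3971
−0.08·log₂(0.08) = 0.2915
−0.19·log₂(0.19) = 0.4552
−0.18·log₂(0.18) = 0.4453
−0.19·log₂(0.19) = 0.4552
Sum ≈ 2.7450 → 2.745 bits.

2.745 bits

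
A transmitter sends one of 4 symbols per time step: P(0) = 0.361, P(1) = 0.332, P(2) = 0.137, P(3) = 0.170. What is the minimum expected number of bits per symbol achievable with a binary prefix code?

1.946 bits/symbol

Repeatedly combine the two least-probable nodes; the expected code length is the sum of the merged weights.
merge 137/1000 + 17/100 → 307/1000
merge 307/1000 + 83/250 → 639/1000
merge 361/1000 + 639/1000 → 1
L = 307/1000 + 639/1000 + 1 = 973/500 = 1.946 bits/symbol.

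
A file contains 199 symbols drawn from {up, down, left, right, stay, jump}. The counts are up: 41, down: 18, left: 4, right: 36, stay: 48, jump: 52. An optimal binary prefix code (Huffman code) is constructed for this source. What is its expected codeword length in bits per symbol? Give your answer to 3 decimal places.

2.402 bits/symbol

Probabilities are the counts divided by 199.
Repeatedly combine the two least-probable nodes; the expected code length is the sum of the merged weights.
merge 4/199 + 18/199 → 22/199
merge 22/199 + 36/199 → 58/199
merge 41/199 + 48/199 → 89/199
merge 52/199 + 58/199 → 110/199
merge 89/199 + 110/199 → 1
L = 22/199 + 58/199 + 89/199 + 110/199 + 1 = 478/199 ≈ 2.402 bits/symbol.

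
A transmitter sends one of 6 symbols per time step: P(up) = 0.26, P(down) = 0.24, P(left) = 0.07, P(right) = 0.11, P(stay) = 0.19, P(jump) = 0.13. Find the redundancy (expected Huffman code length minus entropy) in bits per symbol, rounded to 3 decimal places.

0.034 bits

Entropy H = −Σ p log₂ p ≈ 2.4561 bits.
Huffman merges: 7/100+11/100→9/50; 13/100+9/50→31/100; 19/100+6/25→43/100; 13/50+31/100→57/100; 43/100+57/100→1. L = 249/100 ≈ 2.4900.
L − H = 2.4900 − 2.4561 = 0.034 bits.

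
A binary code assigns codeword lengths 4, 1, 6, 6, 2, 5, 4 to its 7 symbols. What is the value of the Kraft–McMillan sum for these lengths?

With common denominator 2^6 = 64: Σ 2^(−ℓᵢ) = 4/64 + 32/64 + 1/64 + 1/64 + 16/64 + 2/64 + 4/64 = 60/64 = 0.9375.

0.9375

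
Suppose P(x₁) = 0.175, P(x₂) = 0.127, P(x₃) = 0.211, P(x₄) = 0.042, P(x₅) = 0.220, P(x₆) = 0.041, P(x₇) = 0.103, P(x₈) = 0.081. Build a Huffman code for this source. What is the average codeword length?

2.816 bits/symbol

Repeatedly combine the two least-probable nodes; the expected code length is the sum of the merged weights.
merge 41/1000 + 21/500 → 83/1000
merge 81/1000 + 83/1000 → 41/250
merge 103/1000 + 127/1000 → 23/100
merge 41/250 + 7/40 → 339/1000
merge 211/1000 + 11/50 → 431/1000
merge 23/100 + 339/1000 → 569/1000
merge 431/1000 + 569/1000 → 1
L = 83/1000 + 41/250 + 23/100 + 339/1000 + 431/1000 + 569/1000 + 1 = 352/125 = 2.816 bits/symbol.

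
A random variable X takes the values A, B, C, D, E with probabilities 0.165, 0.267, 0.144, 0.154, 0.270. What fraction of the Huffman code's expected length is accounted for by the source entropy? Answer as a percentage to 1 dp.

98.6%

Entropy H = −Σ p log₂ p ≈ 2.2658 bits.
Huffman merges: 18/125+77/500→149/500; 33/200+267/1000→54/125; 27/100+149/500→71/125; 54/125+71/125→1. L = 1149/500 ≈ 2.2980.
Efficiency = H/L = 2.2658/2.2980 = 98.6%.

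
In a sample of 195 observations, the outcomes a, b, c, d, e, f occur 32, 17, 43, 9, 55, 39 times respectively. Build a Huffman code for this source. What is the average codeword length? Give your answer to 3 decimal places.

2.431 bits/symbol

Probabilities are the counts divided by 195.
Repeatedly combine the two least-probable nodes; the expected code length is the sum of the merged weights.
merge 3/65 + 17/195 → 2/15
merge 2/15 + 32/195 → 58/195
merge 1/5 + 43/195 → 82/195
merge 11/39 + 58/195 → 113/195
merge 82/195 + 113/195 → 1
L = 2/15 + 58/195 + 82/195 + 113/195 + 1 = 158/65 ≈ 2.431 bits/symbol.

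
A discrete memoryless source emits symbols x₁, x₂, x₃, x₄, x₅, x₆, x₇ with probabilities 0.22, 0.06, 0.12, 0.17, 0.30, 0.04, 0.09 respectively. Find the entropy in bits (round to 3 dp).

H = −Σ pᵢ log₂ pᵢ.
−0.22·log₂(0.22) = 0.4806
−0.06·log₂(0.06) = 0.2435
−0.12·log₂(0.12) = 0.3671
−0.17·log₂(0.17) = 0.4346
−0.30·log₂(0.30) = 0.5211
−0.04·log₂(0.04) = 0.1858
−0.09·log₂(0.09) = 0.3127
Sum ≈ 2.5453 → 2.545 bits.

2.545 bits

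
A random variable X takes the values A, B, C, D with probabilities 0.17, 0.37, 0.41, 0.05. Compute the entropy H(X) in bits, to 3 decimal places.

H = −Σ pᵢ log₂ pᵢ.
−0.17·log₂(0.17) = 0.4346
−0.37·log₂(0.37) = 0.5307
−0.41·log₂(0.41) = 0.5274
−0.05·log₂(0.05) = 0.2161
Sum ≈ 1.7088 → 1.709 bits.

1.709 bits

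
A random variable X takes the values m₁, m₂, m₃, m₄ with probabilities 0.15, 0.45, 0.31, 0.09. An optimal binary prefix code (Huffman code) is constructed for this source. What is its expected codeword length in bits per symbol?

Repeatedly combine the two least-probable nodes; the expected code length is the sum of the merged weights.
merge 9/100 + 3/20 → 6/25
merge 6/25 + 31/100 → 11/20
merge 9/20 + 11/20 → 1
L = 6/25 + 11/20 + 1 = 179/100 = 1.79 bits/symbol.

1.79 bits/symbol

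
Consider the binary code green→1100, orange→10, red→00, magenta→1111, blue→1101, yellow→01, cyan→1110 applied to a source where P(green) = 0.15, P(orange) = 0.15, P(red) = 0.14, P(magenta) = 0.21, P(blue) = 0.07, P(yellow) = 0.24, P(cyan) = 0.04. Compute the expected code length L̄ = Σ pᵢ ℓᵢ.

L̄ = Σ pᵢ·ℓᵢ = 0.15·4 + 0.15·2 + 0.14·2 + 0.21·4 + 0.07·4 + 0.24·2 + 0.04·4 = 2.94 bits/symbol.

2.94 bits/symbol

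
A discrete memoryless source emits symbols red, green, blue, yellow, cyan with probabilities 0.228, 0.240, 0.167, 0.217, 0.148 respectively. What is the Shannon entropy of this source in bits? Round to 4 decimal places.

2.2979 bits

H = −Σ pᵢ log₂ pᵢ.
−0.228·log₂(0.228) = 0.4863
−0.240·log₂(0.240) = 0.4941
−0.167·log₂(0.167) = 0.4312
−0.217·log₂(0.217) = 0.4783
−0.148·log₂(0.148) = 0.4079
Sum ≈ 2.2979 → 2.2979 bits.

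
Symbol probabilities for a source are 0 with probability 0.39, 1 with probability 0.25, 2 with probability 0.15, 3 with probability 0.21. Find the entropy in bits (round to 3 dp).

1.913 bits

H = −Σ pᵢ log₂ pᵢ.
−0.39·log₂(0.39) = 0.5298
−0.25·log₂(0.25) = 0.5000
−0.15·log₂(0.15) = 0.4105
−0.21·log₂(0.21) = 0.4728
Sum ≈ 1.9132 → 1.913 bits.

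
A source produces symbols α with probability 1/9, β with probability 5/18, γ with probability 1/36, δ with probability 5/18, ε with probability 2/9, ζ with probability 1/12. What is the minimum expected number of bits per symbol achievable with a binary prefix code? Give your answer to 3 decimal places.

2.333 bits/symbol

Repeatedly combine the two least-probable nodes; the expected code length is the sum of the merged weights.
merge 1/36 + 1/12 → 1/9
merge 1/9 + 1/9 → 2/9
merge 2/9 + 2/9 → 4/9
merge 5/18 + 5/18 → 5/9
merge 4/9 + 5/9 → 1
L = 1/9 + 2/9 + 4/9 + 5/9 + 1 = 7/3 ≈ 2.333 bits/symbol.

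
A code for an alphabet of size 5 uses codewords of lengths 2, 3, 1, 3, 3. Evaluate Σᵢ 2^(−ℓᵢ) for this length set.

With common denominator 2^3 = 8: Σ 2^(−ℓᵢ) = 2/8 + 1/8 + 4/8 + 1/8 + 1/8 = 9/8 = 1.125.

1.125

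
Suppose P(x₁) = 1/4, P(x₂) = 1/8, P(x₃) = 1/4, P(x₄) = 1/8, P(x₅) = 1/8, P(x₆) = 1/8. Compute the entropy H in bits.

2.5 bits

Each probability is a power of 1/2, so log₂(1/p) is an integer.
H = Σ p·log₂(1/p) = 1/4·2 + 1/8·3 + 1/4·2 + 1/8·3 + 1/8·3 + 1/8·3 = 2.5 bits.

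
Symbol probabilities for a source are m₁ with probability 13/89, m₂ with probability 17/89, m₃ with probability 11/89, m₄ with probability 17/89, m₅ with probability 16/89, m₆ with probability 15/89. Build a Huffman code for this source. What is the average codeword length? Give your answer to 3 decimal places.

2.618 bits/symbol

Repeatedly combine the two least-probable nodes; the expected code length is the sum of the merged weights.
merge 11/89 + 13/89 → 24/89
merge 15/89 + 16/89 → 31/89
merge 17/89 + 17/89 → 34/89
merge 24/89 + 31/89 → 55/89
merge 34/89 + 55/89 → 1
L = 24/89 + 31/89 + 34/89 + 55/89 + 1 = 233/89 ≈ 2.618 bits/symbol.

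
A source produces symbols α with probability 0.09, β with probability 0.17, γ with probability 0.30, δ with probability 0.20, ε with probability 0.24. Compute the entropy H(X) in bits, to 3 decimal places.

H = −Σ pᵢ log₂ pᵢ.
−0.09·log₂(0.09) = 0.3127
−0.17·log₂(0.17) = 0.4346
−0.30·log₂(0.30) = 0.5211
−0.20·log₂(0.20) = 0.4644
−0.24·log₂(0.24) = 0.4941
Sum ≈ 2.2269 → 2.227 bits.

2.227 bits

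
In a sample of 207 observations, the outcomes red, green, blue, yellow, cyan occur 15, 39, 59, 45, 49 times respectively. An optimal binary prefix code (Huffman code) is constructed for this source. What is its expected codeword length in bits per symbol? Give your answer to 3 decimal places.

Probabilities are the counts divided by 207.
Repeatedly combine the two least-probable nodes; the expected code length is the sum of the merged weights.
merge 5/69 + 13/69 → 6/23
merge 5/23 + 49/207 → 94/207
merge 6/23 + 59/207 → 113/207
merge 94/207 + 113/207 → 1
L = 6/23 + 94/207 + 113/207 + 1 = 52/23 ≈ 2.261 bits/symbol.

2.261 bits/symbol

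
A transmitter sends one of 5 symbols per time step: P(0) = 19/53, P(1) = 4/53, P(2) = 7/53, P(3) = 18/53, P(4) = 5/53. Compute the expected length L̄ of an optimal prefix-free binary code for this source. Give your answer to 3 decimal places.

Repeatedly combine the two least-probable nodes; the expected code length is the sum of the merged weights.
merge 4/53 + 5/53 → 9/53
merge 7/53 + 9/53 → 16/53
merge 16/53 + 18/53 → 34/53
merge 19/53 + 34/53 → 1
L = 9/53 + 16/53 + 34/53 + 1 = 112/53 ≈ 2.113 bits/symbol.

2.113 bits/symbol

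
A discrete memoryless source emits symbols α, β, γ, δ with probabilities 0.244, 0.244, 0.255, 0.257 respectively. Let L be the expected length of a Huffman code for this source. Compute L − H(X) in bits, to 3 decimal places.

0.000 bits

Entropy H = −Σ p log₂ p ≈ 1.9996 bits.
Huffman merges: 61/250+61/250→61/125; 51/200+257/1000→64/125; 61/125+64/125→1. L = 2 ≈ 2.0000.
L − H = 2.0000 − 1.9996 = 0.000 bits.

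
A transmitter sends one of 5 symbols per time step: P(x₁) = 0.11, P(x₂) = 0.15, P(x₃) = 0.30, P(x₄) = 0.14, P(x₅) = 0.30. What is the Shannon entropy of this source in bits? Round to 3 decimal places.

2.200 bits

H = −Σ pᵢ log₂ pᵢ.
−0.11·log₂(0.11) = 0.3503
−0.15·log₂(0.15) = 0.4105
−0.30·log₂(0.30) = 0.5211
−0.14·log₂(0.14) = 0.3971
−0.30·log₂(0.30) = 0.5211
Sum ≈ 2.2001 → 2.200 bits.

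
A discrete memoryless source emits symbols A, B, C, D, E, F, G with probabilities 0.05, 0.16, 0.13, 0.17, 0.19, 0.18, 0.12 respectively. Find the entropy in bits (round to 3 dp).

H = −Σ pᵢ log₂ pᵢ.
−0.05·log₂(0.05) = 0.2161
−0.16·log₂(0.16) = 0.4230
−0.13·log₂(0.13) = 0.3826
−0.17·log₂(0.17) = 0.4346
−0.19·log₂(0.19) = 0.4552
−0.18·log₂(0.18) = 0.4453
−0.12·log₂(0.12) = 0.3671
Sum ≈ 2.7239 → 2.724 bits.

2.724 bits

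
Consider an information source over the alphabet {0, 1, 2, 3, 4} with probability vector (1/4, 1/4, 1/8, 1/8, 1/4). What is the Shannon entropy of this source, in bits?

2.25 bits

Each probability is a power of 1/2, so log₂(1/p) is an integer.
H = Σ p·log₂(1/p) = 1/4·2 + 1/4·2 + 1/8·3 + 1/8·3 + 1/4·2 = 2.25 bits.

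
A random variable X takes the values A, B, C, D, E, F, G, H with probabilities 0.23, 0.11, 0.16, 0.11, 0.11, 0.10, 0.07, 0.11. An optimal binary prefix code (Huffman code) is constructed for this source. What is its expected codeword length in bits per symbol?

2.94 bits/symbol

Repeatedly combine the two least-probable nodes; the expected code length is the sum of the merged weights.
merge 7/100 + 1/10 → 17/100
merge 11/100 + 11/100 → 11/50
merge 11/100 + 11/100 → 11/50
merge 4/25 + 17/100 → 33/100
merge 11/50 + 11/50 → 11/25
merge 23/100 + 33/100 → 14/25
merge 11/25 + 14/25 → 1
L = 17/100 + 11/50 + 11/50 + 33/100 + 11/25 + 14/25 + 1 = 147/50 = 2.94 bits/symbol.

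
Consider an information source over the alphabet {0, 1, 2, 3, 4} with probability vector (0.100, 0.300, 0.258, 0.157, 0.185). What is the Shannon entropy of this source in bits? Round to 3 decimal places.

H = −Σ pᵢ log₂ pᵢ.
−0.100·log₂(0.100) = 0.3322
−0.300·log₂(0.300) = 0.5211
−0.258·log₂(0.258) = 0.5043
−0.157·log₂(0.157) = 0.4194
−0.185·log₂(0.185) = 0.4504
Sum ≈ 2.2273 → 2.227 bits.

2.227 bits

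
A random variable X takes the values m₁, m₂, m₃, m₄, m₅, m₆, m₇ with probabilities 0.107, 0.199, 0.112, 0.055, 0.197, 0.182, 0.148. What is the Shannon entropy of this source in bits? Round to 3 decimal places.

H = −Σ pᵢ log₂ pᵢ.
−0.107·log₂(0.107) = 0.3450
−0.199·log₂(0.199) = 0.4635
−0.112·log₂(0.112) = 0.3537
−0.055·log₂(0.055) = 0.2301
−0.197·log₂(0.197) = 0.4617
−0.182·log₂(0.182) = 0.4474
−0.148·log₂(0.148) = 0.4079
Sum ≈ 2.7094 → 2.709 bits.

2.709 bits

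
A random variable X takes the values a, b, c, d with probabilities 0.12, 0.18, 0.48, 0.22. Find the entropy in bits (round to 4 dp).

1.8012 bits

H = −Σ pᵢ log₂ pᵢ.
−0.12·log₂(0.12) = 0.3671
−0.18·log₂(0.18) = 0.4453
−0.48·log₂(0.48) = 0.5083
−0.22·log₂(0.22) = 0.4806
Sum ≈ 1.8012 → 1.8012 bits.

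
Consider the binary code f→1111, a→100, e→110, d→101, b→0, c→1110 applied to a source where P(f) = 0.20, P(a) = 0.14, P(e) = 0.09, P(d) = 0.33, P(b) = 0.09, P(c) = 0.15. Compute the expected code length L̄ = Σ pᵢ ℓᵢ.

3.17 bits/symbol

L̄ = Σ pᵢ·ℓᵢ = 0.20·4 + 0.14·3 + 0.09·3 + 0.33·3 + 0.09·1 + 0.15·4 = 3.17 bits/symbol.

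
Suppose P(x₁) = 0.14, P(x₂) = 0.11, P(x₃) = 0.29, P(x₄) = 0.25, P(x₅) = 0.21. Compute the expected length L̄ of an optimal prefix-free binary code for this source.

Repeatedly combine the two least-probable nodes; the expected code length is the sum of the merged weights.
merge 11/100 + 7/50 → 1/4
merge 21/100 + 1/4 → 23/50
merge 1/4 + 29/100 → 27/50
merge 23/50 + 27/50 → 1
L = 1/4 + 23/50 + 27/50 + 1 = 9/4 = 2.25 bits/symbol.

2.25 bits/symbol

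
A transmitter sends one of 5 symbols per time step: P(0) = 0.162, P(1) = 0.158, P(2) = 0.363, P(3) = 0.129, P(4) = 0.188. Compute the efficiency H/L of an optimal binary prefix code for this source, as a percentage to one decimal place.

Entropy H = −Σ p log₂ p ≈ 2.2111 bits.
Huffman merges: 129/1000+79/500→287/1000; 81/500+47/250→7/20; 287/1000+7/20→637/1000; 363/1000+637/1000→1. L = 1137/500 ≈ 2.2740.
Efficiency = H/L = 2.2111/2.2740 = 97.2%.

97.2%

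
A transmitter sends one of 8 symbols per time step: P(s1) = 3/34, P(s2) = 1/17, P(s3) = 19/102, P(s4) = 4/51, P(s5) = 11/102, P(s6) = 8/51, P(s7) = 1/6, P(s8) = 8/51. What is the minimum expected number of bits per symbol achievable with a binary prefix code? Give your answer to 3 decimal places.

Repeatedly combine the two least-probable nodes; the expected code length is the sum of the merged weights.
merge 1/17 + 4/51 → 7/51
merge 3/34 + 11/102 → 10/51
merge 7/51 + 8/51 → 5/17
merge 8/51 + 1/6 → 11/34
merge 19/102 + 10/51 → 13/34
merge 5/17 + 11/34 → 21/34
merge 13/34 + 21/34 → 1
L = 7/51 + 10/51 + 5/17 + 11/34 + 13/34 + 21/34 + 1 = 301/102 ≈ 2.951 bits/symbol.

2.951 bits/symbol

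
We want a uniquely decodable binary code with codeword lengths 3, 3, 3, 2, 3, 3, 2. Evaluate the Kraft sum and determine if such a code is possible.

1.125; no

With common denominator 2^3 = 8: Σ 2^(−ℓᵢ) = 1/8 + 1/8 + 1/8 + 2/8 + 1/8 + 1/8 + 2/8 = 9/8 = 1.125.
Kraft's inequality requires Σ ≤ 1; here Σ = 1.125 > 1, so no such prefix code exists.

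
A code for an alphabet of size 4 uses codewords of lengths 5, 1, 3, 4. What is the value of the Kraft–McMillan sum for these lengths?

0.71875

With common denominator 2^5 = 32: Σ 2^(−ℓᵢ) = 1/32 + 16/32 + 4/32 + 2/32 = 23/32 = 0.71875.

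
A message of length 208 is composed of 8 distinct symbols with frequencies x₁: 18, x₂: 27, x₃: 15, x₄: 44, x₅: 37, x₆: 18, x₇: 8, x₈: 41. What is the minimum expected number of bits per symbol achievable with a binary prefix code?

2.875 bits/symbol

Probabilities are the counts divided by 208.
Repeatedly combine the two least-probable nodes; the expected code length is the sum of the merged weights.
merge 1/26 + 15/208 → 23/208
merge 9/104 + 9/104 → 9/52
merge 23/208 + 27/208 → 25/104
merge 9/52 + 37/208 → 73/208
merge 41/208 + 11/52 → 85/208
merge 25/104 + 73/208 → 123/208
merge 85/208 + 123/208 → 1
L = 23/208 + 9/52 + 25/104 + 73/208 + 85/208 + 123/208 + 1 = 23/8 = 2.875 bits/symbol.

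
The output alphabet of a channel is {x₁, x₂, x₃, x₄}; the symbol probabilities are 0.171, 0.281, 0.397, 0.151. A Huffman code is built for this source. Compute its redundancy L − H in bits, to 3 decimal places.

0.034 bits

Entropy H = −Σ p log₂ p ≈ 1.8913 bits.
Huffman merges: 151/1000+171/1000→161/500; 281/1000+161/500→603/1000; 397/1000+603/1000→1. L = 77/40 ≈ 1.9250.
L − H = 1.9250 − 1.8913 = 0.034 bits.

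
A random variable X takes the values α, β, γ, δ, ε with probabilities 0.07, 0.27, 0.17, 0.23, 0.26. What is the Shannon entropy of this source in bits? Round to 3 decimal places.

2.206 bits

H = −Σ pᵢ log₂ pᵢ.
−0.07·log₂(0.07) = 0.2686
−0.27·log₂(0.27) = 0.5100
−0.17·log₂(0.17) = 0.4346
−0.23·log₂(0.23) = 0.4877
−0.26·log₂(0.26) = 0.5053
Sum ≈ 2.2061 → 2.206 bits.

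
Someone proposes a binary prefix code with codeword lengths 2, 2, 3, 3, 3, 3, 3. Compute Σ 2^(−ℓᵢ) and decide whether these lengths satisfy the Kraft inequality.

1.125; no

With common denominator 2^3 = 8: Σ 2^(−ℓᵢ) = 2/8 + 2/8 + 1/8 + 1/8 + 1/8 + 1/8 + 1/8 = 9/8 = 1.125.
Kraft's inequality requires Σ ≤ 1; here Σ = 1.125 > 1, so no such prefix code exists.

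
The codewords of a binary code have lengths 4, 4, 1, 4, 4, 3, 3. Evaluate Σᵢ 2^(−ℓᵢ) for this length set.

With common denominator 2^4 = 16: Σ 2^(−ℓᵢ) = 1/16 + 1/16 + 8/16 + 1/16 + 1/16 + 2/16 + 2/16 = 16/16 = 1.

1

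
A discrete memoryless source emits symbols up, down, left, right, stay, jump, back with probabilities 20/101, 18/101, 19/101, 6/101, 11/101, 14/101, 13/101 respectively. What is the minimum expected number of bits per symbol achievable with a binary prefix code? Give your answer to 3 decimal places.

2.782 bits/symbol

Repeatedly combine the two least-probable nodes; the expected code length is the sum of the merged weights.
merge 6/101 + 11/101 → 17/101
merge 13/101 + 14/101 → 27/101
merge 17/101 + 18/101 → 35/101
merge 19/101 + 20/101 → 39/101
merge 27/101 + 35/101 → 62/101
merge 39/101 + 62/101 → 1
L = 17/101 + 27/101 + 35/101 + 39/101 + 62/101 + 1 = 281/101 ≈ 2.782 bits/symbol.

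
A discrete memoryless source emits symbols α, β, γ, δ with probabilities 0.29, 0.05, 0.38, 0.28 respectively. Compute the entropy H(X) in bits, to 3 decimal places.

1.779 bits

H = −Σ pᵢ log₂ pᵢ.
−0.29·log₂(0.29) = 0.5179
−0.05·log₂(0.05) = 0.2161
−0.38·log₂(0.38) = 0.5305
−0.28·log₂(0.28) = 0.5142
Sum ≈ 1.7787 → 1.779 bits.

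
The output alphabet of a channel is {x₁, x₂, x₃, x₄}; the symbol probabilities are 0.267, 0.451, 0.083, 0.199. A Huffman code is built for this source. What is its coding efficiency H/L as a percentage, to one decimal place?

97.7%

Entropy H = −Σ p log₂ p ≈ 1.7883 bits.
Huffman merges: 83/1000+199/1000→141/500; 267/1000+141/500→549/1000; 451/1000+549/1000→1. L = 1831/1000 ≈ 1.8310.
Efficiency = H/L = 1.7883/1.8310 = 97.7%.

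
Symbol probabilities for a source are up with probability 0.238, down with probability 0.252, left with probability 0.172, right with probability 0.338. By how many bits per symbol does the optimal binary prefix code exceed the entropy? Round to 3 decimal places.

Entropy H = −Σ p log₂ p ≈ 1.9597 bits.
Huffman merges: 43/250+119/500→41/100; 63/250+169/500→59/100; 41/100+59/100→1. L = 2 ≈ 2.0000.
L − H = 2.0000 − 1.9597 = 0.040 bits.

0.040 bits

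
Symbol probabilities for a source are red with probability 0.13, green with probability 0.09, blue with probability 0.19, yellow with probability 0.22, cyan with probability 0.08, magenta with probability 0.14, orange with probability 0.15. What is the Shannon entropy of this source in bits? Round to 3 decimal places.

H = −Σ pᵢ log₂ pᵢ.
−0.13·log₂(0.13) = 0.3826
−0.09·log₂(0.09) = 0.3127
−0.19·log₂(0.19) = 0.4552
−0.22·log₂(0.22) = 0.4806
−0.08·log₂(0.08) = 0.2915
−0.14·log₂(0.14) = 0.3971
−0.15·log₂(0.15) = 0.4105
Sum ≈ 2.7303 → 2.730 bits.

2.730 bits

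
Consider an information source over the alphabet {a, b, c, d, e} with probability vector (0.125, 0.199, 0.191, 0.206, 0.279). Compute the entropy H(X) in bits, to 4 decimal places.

2.2780 bits

H = −Σ pᵢ log₂ pᵢ.
−0.125·log₂(0.125) = 0.3750
−0.199·log₂(0.199) = 0.4635
−0.191·log₂(0.191) = 0.4562
−0.206·log₂(0.206) = 0.4695
−0.279·log₂(0.279) = 0.5138
Sum ≈ 2.2780 → 2.2780 bits.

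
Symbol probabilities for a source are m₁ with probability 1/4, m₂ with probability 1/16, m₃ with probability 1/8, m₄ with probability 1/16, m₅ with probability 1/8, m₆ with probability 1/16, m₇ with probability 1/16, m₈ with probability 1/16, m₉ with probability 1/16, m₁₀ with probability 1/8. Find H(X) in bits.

3.125 bits

Each probability is a power of 1/2, so log₂(1/p) is an integer.
H = Σ p·log₂(1/p) = 1/4·2 + 1/16·4 + 1/8·3 + 1/16·4 + 1/8·3 + 1/16·4 + 1/16·4 + 1/16·4 + 1/16·4 + 1/8·3 = 3.125 bits.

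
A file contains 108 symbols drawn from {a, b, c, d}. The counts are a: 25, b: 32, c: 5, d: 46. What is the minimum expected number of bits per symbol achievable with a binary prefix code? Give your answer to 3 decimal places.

Probabilities are the counts divided by 108.
Repeatedly combine the two least-probable nodes; the expected code length is the sum of the merged weights.
merge 5/108 + 25/108 → 5/18
merge 5/18 + 8/27 → 31/54
merge 23/54 + 31/54 → 1
L = 5/18 + 31/54 + 1 = 50/27 ≈ 1.852 bits/symbol.

1.852 bits/symbol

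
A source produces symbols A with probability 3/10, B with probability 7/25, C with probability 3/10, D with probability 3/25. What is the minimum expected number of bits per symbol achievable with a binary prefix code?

2 bits/symbol

Repeatedly combine the two least-probable nodes; the expected code length is the sum of the merged weights.
merge 3/25 + 7/25 → 2/5
merge 3/10 + 3/10 → 3/5
merge 2/5 + 3/5 → 1
L = 2/5 + 3/5 + 1 = 2 bits/symbol.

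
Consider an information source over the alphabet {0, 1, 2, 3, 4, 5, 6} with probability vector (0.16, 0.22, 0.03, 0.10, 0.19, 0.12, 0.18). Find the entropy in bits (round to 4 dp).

2.6552 bits

H = −Σ pᵢ log₂ pᵢ.
−0.16·log₂(0.16) = 0.4230
−0.22·log₂(0.22) = 0.4806
−0.03·log₂(0.03) = 0.1518
−0.10·log₂(0.10) = 0.3322
−0.19·log₂(0.19) = 0.4552
−0.12·log₂(0.12) = 0.3671
−0.18·log₂(0.18) = 0.4453
Sum ≈ 2.6552 → 2.6552 bits.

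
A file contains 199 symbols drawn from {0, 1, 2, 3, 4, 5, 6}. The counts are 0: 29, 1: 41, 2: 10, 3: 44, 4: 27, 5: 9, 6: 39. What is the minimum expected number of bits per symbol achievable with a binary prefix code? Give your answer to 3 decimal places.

2.668 bits/symbol

Probabilities are the counts divided by 199.
Repeatedly combine the two least-probable nodes; the expected code length is the sum of the merged weights.
merge 9/199 + 10/199 → 19/199
merge 19/199 + 27/199 → 46/199
merge 29/199 + 39/199 → 68/199
merge 41/199 + 44/199 → 85/199
merge 46/199 + 68/199 → 114/199
merge 85/199 + 114/199 → 1
L = 19/199 + 46/199 + 68/199 + 85/199 + 114/199 + 1 = 531/199 ≈ 2.668 bits/symbol.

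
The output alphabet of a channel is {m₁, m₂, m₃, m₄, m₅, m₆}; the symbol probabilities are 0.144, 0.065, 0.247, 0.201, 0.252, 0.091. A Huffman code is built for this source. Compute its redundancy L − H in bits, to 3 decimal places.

Entropy H = −Σ p log₂ p ≈ 2.4383 bits.
Huffman merges: 13/200+91/1000→39/250; 18/125+39/250→3/10; 201/1000+247/1000→56/125; 63/250+3/10→69/125; 56/125+69/125→1. L = 307/125 ≈ 2.4560.
L − H = 2.4560 − 2.4383 = 0.018 bits.

0.018 bits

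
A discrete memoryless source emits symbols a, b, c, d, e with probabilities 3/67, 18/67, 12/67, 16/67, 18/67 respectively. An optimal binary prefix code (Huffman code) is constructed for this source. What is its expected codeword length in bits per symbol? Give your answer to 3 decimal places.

Repeatedly combine the two least-probable nodes; the expected code length is the sum of the merged weights.
merge 3/67 + 12/67 → 15/67
merge 15/67 + 16/67 → 31/67
merge 18/67 + 18/67 → 36/67
merge 31/67 + 36/67 → 1
L = 15/67 + 31/67 + 36/67 + 1 = 149/67 ≈ 2.224 bits/symbol.

2.224 bits/symbol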